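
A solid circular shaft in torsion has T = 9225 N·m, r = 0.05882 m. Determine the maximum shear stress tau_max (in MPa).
Model: a solid circular shaft in torsion, so tau_max = (2·T) / (π·r^3).
Substitute:
  tau_max = (2 × 9225) / (π × 0.05882^3)
  tau_max = 2.886 × 10⁷ Pa
Convert: tau_max = 2.886 × 10⁷ Pa = 28.86 MPa
Final answer: tau_max = 28.86 MPa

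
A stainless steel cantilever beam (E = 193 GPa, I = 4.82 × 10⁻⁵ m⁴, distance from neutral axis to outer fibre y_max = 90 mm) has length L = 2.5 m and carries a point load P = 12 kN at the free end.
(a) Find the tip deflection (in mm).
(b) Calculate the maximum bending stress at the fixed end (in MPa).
(a) Tip deflection of a cantilever with an end point load: δ = P·L^3 / (3·E·I). Convert P = 12 kN = 12000 N, E = 193 GPa = 1.93 × 10¹¹ Pa.
  δ = (12000 × 2.5^3) / (3 × (1.93 × 10¹¹) × (4.82 × 10⁻⁵)) = 0.006719 m = 6.719 mm
(b) Maximum bending moment at the fixed end: M = P·L = 12000 × 2.5 = 30000 N·m. Convert y_max = 90 mm = 0.09 m.
  σ = M·y_max / I = (30000 × 0.09) / (4.82 × 10⁻⁵) = 5.602 × 10⁷ Pa = 56.02 MPa
Final answer: (a) δ = 6.719 mm, (b) σ = 56.02 MPa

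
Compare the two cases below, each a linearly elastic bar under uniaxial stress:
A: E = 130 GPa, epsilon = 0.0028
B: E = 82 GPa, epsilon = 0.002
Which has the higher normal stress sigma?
Model: a linearly elastic bar under uniaxial stress, so sigma = E·epsilon (SI units).
  A: sigma = (1.3 × 10¹¹) × 0.0028 = 3.64 × 10⁸ Pa = 364 MPa
  B: sigma = (8.2 × 10¹⁰) × 0.002 = 1.64 × 10⁸ Pa = 164 MPa
364 MPa > 164 MPa, so A is larger.
Final answer: A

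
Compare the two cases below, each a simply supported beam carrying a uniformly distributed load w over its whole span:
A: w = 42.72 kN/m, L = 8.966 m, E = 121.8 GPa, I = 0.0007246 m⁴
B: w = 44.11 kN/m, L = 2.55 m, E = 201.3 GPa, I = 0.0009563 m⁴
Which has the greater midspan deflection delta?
Model: a simply supported beam carrying a uniformly distributed load w over its whole span, so delta = (5·w·L^4) / (384·E·I) (SI units).
  A: delta = (5 × 42720 × 8.966^4) / (384 × (1.218 × 10¹¹) × 0.0007246) = 0.04073 m = 40.73 mm
  B: delta = (5 × 44110 × 2.55^4) / (384 × (2.013 × 10¹¹) × 0.0009563) = 0.0001262 m = 0.1262 mm
40.73 mm > 0.1262 mm, so A is larger.
Final answer: A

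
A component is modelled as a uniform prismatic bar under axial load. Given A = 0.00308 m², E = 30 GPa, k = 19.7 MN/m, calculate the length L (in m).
Model: a uniform prismatic bar under axial load, so k = (A·E) / L.
Solve for L: L = (A·E) / k.
Convert to SI units:
  E = 30 GPa = 3 × 10¹⁰ Pa
  k = 19.7 MN/m = 1.97 × 10⁷ N/m
Substitute:
  L = (0.00308 × (3 × 10¹⁰)) / (1.97 × 10⁷)
  L = 4.69 m
Final answer: L = 4.69 m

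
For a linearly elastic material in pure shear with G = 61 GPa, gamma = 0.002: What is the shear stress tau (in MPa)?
Model: a linearly elastic material in pure shear, so tau = G·gamma.
Convert to SI units:
  G = 61 GPa = 6.1 × 10¹⁰ Pa
Substitute:
  tau = (6.1 × 10¹⁰) × 0.002
  tau = 1.22 × 10⁸ Pa
Convert: tau = 1.22 × 10⁸ Pa = 122 MPa
Final answer: tau = 122 MPa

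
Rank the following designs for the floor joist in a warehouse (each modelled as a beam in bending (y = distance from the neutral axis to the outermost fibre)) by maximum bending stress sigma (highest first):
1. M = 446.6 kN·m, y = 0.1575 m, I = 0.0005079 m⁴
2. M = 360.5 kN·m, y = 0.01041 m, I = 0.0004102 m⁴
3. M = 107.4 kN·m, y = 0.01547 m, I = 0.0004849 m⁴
Model: a beam in bending (y = distance from the neutral axis to the outermost fibre), so sigma = (M·y) / I (SI units).
  Case 1: sigma = (446600 × 0.1575) / 0.0005079 = 1.385 × 10⁸ Pa = 138.5 MPa
  Case 2: sigma = (360500 × 0.01041) / 0.0004102 = 9.149 × 10⁶ Pa = 9.149 MPa
  Case 3: sigma = (107400 × 0.01547) / 0.0004849 = 3.426 × 10⁶ Pa = 3.426 MPa
Ordering: 138.5 MPa (case 1) > 9.149 MPa (case 2) > 3.426 MPa (case 3)
Final answer: 1, 2, 3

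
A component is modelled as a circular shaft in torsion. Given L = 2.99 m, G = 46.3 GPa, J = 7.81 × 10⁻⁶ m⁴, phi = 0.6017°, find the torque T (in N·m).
Model: a circular shaft in torsion, so phi = (T·L) / (G·J).
Solve for T: T = (phi·G·J) / L.
Convert to SI units:
  G = 46.3 GPa = 4.63 × 10¹⁰ Pa
  phi = 0.6017° = 0.0105 rad
Substitute:
  T = (0.0105 × (4.63 × 10¹⁰) × (7.81 × 10⁻⁶)) / 2.99
  T = 1270 N·m
Final answer: T = 1270 N·m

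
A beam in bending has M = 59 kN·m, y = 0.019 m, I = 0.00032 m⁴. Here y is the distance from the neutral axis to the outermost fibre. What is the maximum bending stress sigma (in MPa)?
Model: a beam in bending, so sigma = (M·y) / I.
Convert to SI units:
  M = 59 kN·m = 59000 N·m
Substitute:
  sigma = (59000 × 0.019) / 0.00032
  sigma = 3.503 × 10⁶ Pa
Convert: sigma = 3.503 × 10⁶ Pa = 3.503 MPa
Final answer: sigma = 3.503 MPa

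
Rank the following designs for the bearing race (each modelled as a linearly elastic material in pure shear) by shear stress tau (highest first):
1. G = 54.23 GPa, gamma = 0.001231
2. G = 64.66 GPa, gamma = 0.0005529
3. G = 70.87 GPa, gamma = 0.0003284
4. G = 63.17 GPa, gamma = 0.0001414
Model: a linearly elastic material in pure shear, so tau = G·gamma (SI units).
  Case 1: tau = (5.423 × 10¹⁰) × 0.001231 = 6.676 × 10⁷ Pa = 66.76 MPa
  Case 2: tau = (6.466 × 10¹⁰) × 0.0005529 = 3.575 × 10⁷ Pa = 35.75 MPa
  Case 3: tau = (7.087 × 10¹⁰) × 0.0003284 = 2.327 × 10⁷ Pa = 23.27 MPa
  Case 4: tau = (6.317 × 10¹⁰) × 0.0001414 = 8.932 × 10⁶ Pa = 8.932 MPa
Ordering: 66.76 MPa (case 1) > 35.75 MPa (case 2) > 23.27 MPa (case 3) > 8.932 MPa (case 4)
Final answer: 1, 2, 3, 4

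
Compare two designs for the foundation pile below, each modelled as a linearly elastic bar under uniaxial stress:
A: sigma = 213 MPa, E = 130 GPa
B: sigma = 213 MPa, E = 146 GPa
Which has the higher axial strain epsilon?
Model: a linearly elastic bar under uniaxial stress, so epsilon = sigma / E (SI units).
  A: epsilon = (2.13 × 10⁸) / (1.3 × 10¹¹) = 0.001638
  B: epsilon = (2.13 × 10⁸) / (1.46 × 10¹¹) = 0.001459
0.001638 > 0.001459, so A is larger.
Final answer: A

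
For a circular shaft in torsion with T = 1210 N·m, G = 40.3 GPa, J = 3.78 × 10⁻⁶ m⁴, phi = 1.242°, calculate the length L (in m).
Model: a circular shaft in torsion, so phi = (T·L) / (G·J).
Solve for L: L = (phi·G·J) / T.
Convert to SI units:
  G = 40.3 GPa = 4.03 × 10¹⁰ Pa
  phi = 1.242° = 0.02168 rad
Substitute:
  L = (0.02168 × (4.03 × 10¹⁰) × (3.78 × 10⁻⁶)) / 1210
  L = 2.729 m
Final answer: L = 2.729 m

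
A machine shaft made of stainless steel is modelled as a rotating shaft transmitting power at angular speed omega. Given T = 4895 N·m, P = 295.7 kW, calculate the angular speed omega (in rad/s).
Model: a rotating shaft transmitting power at angular speed omega, so P = T·omega.
Solve for omega: omega = P / T.
Convert to SI units:
  P = 295.7 kW = 295700 W
Substitute:
  omega = 295700 / 4895
  omega = 60.41 rad/s
Final answer: omega = 60.41 rad/s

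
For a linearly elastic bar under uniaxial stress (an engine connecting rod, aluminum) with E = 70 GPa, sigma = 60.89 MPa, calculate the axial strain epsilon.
Model: a linearly elastic bar under uniaxial stress, so sigma = E·epsilon.
Solve for epsilon: epsilon = sigma / E.
Convert to SI units:
  E = 70 GPa = 7 × 10¹⁰ Pa
  sigma = 60.89 MPa = 6.089 × 10⁷ Pa
Substitute:
  epsilon = (6.089 × 10⁷) / (7 × 10¹⁰)
  epsilon = 0.0008699
Final answer: epsilon = 0.0008699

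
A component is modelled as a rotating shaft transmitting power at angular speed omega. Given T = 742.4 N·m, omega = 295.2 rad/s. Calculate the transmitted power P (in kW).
Model: a rotating shaft transmitting power at angular speed omega, so P = T·omega.
Substitute:
  P = 742.4 × 295.2
  P = 219200 W
Convert: P = 219200 W = 219.2 kW
Final answer: P = 219.2 kW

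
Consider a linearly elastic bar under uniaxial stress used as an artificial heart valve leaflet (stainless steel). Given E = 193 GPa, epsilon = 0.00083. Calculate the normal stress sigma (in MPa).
Model: a linearly elastic bar under uniaxial stress, so sigma = E·epsilon.
Convert to SI units:
  E = 193 GPa = 1.93 × 10¹¹ Pa
Substitute:
  sigma = (1.93 × 10¹¹) × 0.00083
  sigma = 1.602 × 10⁸ Pa
Convert: sigma = 1.602 × 10⁸ Pa = 160.2 MPa
Final answer: sigma = 160.2 MPa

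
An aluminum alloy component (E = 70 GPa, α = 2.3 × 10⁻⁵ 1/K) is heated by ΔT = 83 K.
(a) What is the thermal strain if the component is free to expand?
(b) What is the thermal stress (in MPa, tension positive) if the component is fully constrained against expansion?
(a) Free thermal strain ε_th = α·ΔT = (2.3 × 10⁻⁵) × 83 = 0.001909
(b) Fully constrained, the expansion is suppressed, so σ = -E·α·ΔT. Convert E = 70 GPa = 7 × 10¹⁰ Pa.
  σ = -(7 × 10¹⁰) × (2.3 × 10⁻⁵) × 83 = -1.336 × 10⁸ Pa = -133.6 MPa (compressive)
Final answer: (a) ε_th = 0.001909, (b) σ = -133.6 MPa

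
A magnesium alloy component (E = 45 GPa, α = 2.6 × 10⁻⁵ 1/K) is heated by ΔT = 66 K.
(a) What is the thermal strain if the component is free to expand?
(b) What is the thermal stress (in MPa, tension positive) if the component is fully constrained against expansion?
(a) Free thermal strain ε_th = α·ΔT = (2.6 × 10⁻⁵) × 66 = 0.001716
(b) Fully constrained, the expansion is suppressed, so σ = -E·α·ΔT. Convert E = 45 GPa = 4.5 × 10¹⁰ Pa.
  σ = -(4.5 × 10¹⁰) × (2.6 × 10⁻⁵) × 66 = -7.722 × 10⁷ Pa = -77.22 MPa (compressive)
Final answer: (a) ε_th = 0.001716, (b) σ = -77.22 MPa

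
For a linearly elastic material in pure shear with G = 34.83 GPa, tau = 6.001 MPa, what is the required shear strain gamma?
Model: a linearly elastic material in pure shear, so tau = G·gamma.
Solve for gamma: gamma = tau / G.
Convert to SI units:
  G = 34.83 GPa = 3.483 × 10¹⁰ Pa
  tau = 6.001 MPa = 6.001 × 10⁶ Pa
Substitute:
  gamma = (6.001 × 10⁶) / (3.483 × 10¹⁰)
  gamma = 0.0001723
Final answer: gamma = 0.0001723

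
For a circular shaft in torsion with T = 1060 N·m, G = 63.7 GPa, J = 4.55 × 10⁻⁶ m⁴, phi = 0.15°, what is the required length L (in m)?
Model: a circular shaft in torsion, so phi = (T·L) / (G·J).
Solve for L: L = (phi·G·J) / T.
Convert to SI units:
  G = 63.7 GPa = 6.37 × 10¹⁰ Pa
  phi = 0.15° = 0.002618 rad
Substitute:
  L = (0.002618 × (6.37 × 10¹⁰) × (4.55 × 10⁻⁶)) / 1060
  L = 0.7158 m
Final answer: L = 0.7158 m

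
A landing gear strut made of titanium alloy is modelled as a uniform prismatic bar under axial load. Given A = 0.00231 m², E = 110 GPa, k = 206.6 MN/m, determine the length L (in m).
Model: a uniform prismatic bar under axial load, so k = (A·E) / L.
Solve for L: L = (A·E) / k.
Convert to SI units:
  E = 110 GPa = 1.1 × 10¹¹ Pa
  k = 206.6 MN/m = 2.066 × 10⁸ N/m
Substitute:
  L = (0.00231 × (1.1 × 10¹¹)) / (2.066 × 10⁸)
  L = 1.23 m
Final answer: L = 1.23 m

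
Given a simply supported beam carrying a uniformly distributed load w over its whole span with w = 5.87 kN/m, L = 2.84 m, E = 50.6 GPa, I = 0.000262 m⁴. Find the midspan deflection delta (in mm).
Model: a simply supported beam carrying a uniformly distributed load w over its whole span, so delta = (5·w·L^4) / (384·E·I).
Convert to SI units:
  w = 5.87 kN/m = 5870 N/m
  E = 50.6 GPa = 5.06 × 10¹⁰ Pa
Substitute:
  delta = (5 × 5870 × 2.84^4) / (384 × (5.06 × 10¹⁰) × 0.000262)
  delta = 0.0003751 m
Convert: delta = 0.0003751 m = 0.3751 mm
Final answer: delta = 0.3751 mm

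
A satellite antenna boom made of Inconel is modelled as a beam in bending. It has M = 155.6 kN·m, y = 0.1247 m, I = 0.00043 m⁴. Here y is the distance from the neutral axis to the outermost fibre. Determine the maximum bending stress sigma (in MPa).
Model: a beam in bending, so sigma = (M·y) / I.
Convert to SI units:
  M = 155.6 kN·m = 155600 N·m
Substitute:
  sigma = (155600 × 0.1247) / 0.00043
  sigma = 4.512 × 10⁷ Pa
Convert: sigma = 4.512 × 10⁷ Pa = 45.12 MPa
Final answer: sigma = 45.12 MPa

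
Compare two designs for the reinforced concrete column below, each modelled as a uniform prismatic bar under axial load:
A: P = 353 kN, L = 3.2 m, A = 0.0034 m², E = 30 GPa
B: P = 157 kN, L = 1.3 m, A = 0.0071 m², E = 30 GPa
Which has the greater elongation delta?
Model: a uniform prismatic bar under axial load, so delta = (P·L) / (A·E) (SI units).
  A: delta = (353000 × 3.2) / (0.0034 × (3 × 10¹⁰)) = 0.01107 m = 11.07 mm
  B: delta = (157000 × 1.3) / (0.0071 × (3 × 10¹⁰)) = 0.0009582 m = 0.9582 mm
11.07 mm > 0.9582 mm, so A is larger.
Final answer: A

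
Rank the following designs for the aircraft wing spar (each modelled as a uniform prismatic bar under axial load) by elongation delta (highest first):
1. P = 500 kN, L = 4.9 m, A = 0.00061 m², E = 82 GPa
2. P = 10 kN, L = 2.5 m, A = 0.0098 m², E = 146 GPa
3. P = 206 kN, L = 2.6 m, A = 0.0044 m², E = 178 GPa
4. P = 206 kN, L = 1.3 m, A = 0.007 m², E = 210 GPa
Model: a uniform prismatic bar under axial load, so delta = (P·L) / (A·E) (SI units).
  Case 1: delta = (500000 × 4.9) / (0.00061 × (8.2 × 10¹⁰)) = 0.04898 m = 48.98 mm
  Case 2: delta = (10000 × 2.5) / (0.0098 × (1.46 × 10¹¹)) = 1.747 × 10⁻⁵ m = 0.01747 mm
  Case 3: delta = (206000 × 2.6) / (0.0044 × (1.78 × 10¹¹)) = 0.0006839 m = 0.6839 mm
  Case 4: delta = (206000 × 1.3) / (0.007 × (2.1 × 10¹¹)) = 0.0001822 m = 0.1822 mm
Ordering: 48.98 mm (case 1) > 0.6839 mm (case 3) > 0.1822 mm (case 4) > 0.01747 mm (case 2)
Final answer: 1, 3, 4, 2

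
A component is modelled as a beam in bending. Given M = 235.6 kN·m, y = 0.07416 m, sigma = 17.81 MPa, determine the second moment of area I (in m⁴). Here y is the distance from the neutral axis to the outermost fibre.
Model: a beam in bending, so sigma = (M·y) / I.
Solve for I: I = (M·y) / sigma.
Convert to SI units:
  M = 235.6 kN·m = 235600 N·m
  sigma = 17.81 MPa = 1.781 × 10⁷ Pa
Substitute:
  I = (235600 × 0.07416) / (1.781 × 10⁷)
  I = 0.000981 m⁴
Final answer: I = 0.000981 m⁴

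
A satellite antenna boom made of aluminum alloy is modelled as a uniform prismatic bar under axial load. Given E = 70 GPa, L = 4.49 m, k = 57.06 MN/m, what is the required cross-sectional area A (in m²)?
Model: a uniform prismatic bar under axial load, so k = (A·E) / L.
Solve for A: A = (k·L) / E.
Convert to SI units:
  E = 70 GPa = 7 × 10¹⁰ Pa
  k = 57.06 MN/m = 5.706 × 10⁷ N/m
Substitute:
  A = ((5.706 × 10⁷) × 4.49) / (7 × 10¹⁰)
  A = 0.00366 m²
Final answer: A = 0.00366 m²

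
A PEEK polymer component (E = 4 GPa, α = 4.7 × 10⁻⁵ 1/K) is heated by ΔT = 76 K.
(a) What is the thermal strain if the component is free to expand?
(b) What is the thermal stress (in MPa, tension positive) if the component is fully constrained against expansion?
(a) Free thermal strain ε_th = α·ΔT = (4.7 × 10⁻⁵) × 76 = 0.003572
(b) Fully constrained, the expansion is suppressed, so σ = -E·α·ΔT. Convert E = 4 GPa = 4 × 10⁹ Pa.
  σ = -(4 × 10⁹) × (4.7 × 10⁻⁵) × 76 = -1.429 × 10⁷ Pa = -14.29 MPa (compressive)
Final answer: (a) ε_th = 0.003572, (b) σ = -14.29 MPa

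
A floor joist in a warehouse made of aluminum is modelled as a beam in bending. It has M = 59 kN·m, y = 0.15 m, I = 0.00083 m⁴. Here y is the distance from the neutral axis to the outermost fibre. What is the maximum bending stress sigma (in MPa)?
Model: a beam in bending, so sigma = (M·y) / I.
Convert to SI units:
  M = 59 kN·m = 59000 N·m
Substitute:
  sigma = (59000 × 0.15) / 0.00083
  sigma = 1.066 × 10⁷ Pa
Convert: sigma = 1.066 × 10⁷ Pa = 10.66 MPa
Final answer: sigma = 10.66 MPa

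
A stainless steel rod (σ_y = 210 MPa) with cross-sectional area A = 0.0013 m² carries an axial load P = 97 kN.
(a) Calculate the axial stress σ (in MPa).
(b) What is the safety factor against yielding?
(a) Axial stress σ = P/A. Convert P = 97 kN = 97000 N.
  σ = 97000 / 0.0013 = 7.462 × 10⁷ Pa = 74.62 MPa
(b) Safety factor SF = σ_y/σ = 210 / 74.62 = 2.814
Final answer: (a) σ = 74.62 MPa, (b) SF = 2.814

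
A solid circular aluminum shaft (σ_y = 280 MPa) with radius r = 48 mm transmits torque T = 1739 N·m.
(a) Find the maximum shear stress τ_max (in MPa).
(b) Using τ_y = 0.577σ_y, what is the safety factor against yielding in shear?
(a) For a solid circular shaft, τ_max = T·r/J with J = π·r^4/2, i.e. τ_max = 2·T / (π·r^3). Convert r = 48 mm = 0.048 m.
  τ_max = (2 × 1739) / (π × 0.048^3) = 1.001 × 10⁷ Pa = 10.01 MPa
(b) τ_y = 0.577 × 280 = 161.56 MPa
  SF = τ_y/τ_max = 161.56 / 10.01 = 16.14
Final answer: (a) τ_max = 10.01 MPa, (b) SF = 16.14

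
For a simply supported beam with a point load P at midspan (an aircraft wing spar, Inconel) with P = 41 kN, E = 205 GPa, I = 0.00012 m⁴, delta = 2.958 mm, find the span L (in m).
Model: a simply supported beam with a point load P at midspan, so delta = (P·L^3) / (48·E·I).
Solve for L: L = ((48·delta·E·I) / P)^(1/3).
Convert to SI units:
  P = 41 kN = 41000 N
  E = 205 GPa = 2.05 × 10¹¹ Pa
  delta = 2.958 mm = 0.002958 m
Substitute:
  L = ((48 × 0.002958 × (2.05 × 10¹¹) × 0.00012) / 41000)^(1/3)
  L = 4.4 m
Final answer: L = 4.4 m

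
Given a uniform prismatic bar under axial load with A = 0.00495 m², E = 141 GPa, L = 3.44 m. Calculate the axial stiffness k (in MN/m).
Model: a uniform prismatic bar under axial load, so k = (A·E) / L.
Convert to SI units:
  E = 141 GPa = 1.41 × 10¹¹ Pa
Substitute:
  k = (0.00495 × (1.41 × 10¹¹)) / 3.44
  k = 2.029 × 10⁸ N/m
Convert: k = 2.029 × 10⁸ N/m = 202.9 MN/m
Final answer: k = 202.9 MN/m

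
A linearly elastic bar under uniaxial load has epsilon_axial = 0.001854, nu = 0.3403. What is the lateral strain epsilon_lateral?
Model: a linearly elastic bar under uniaxial load, so epsilon_lateral = -nu·epsilon_axial.
Substitute:
  epsilon_lateral = -(0.3403 × 0.001854)
  epsilon_lateral = -0.0006309
Final answer: epsilon_lateral = -0.0006309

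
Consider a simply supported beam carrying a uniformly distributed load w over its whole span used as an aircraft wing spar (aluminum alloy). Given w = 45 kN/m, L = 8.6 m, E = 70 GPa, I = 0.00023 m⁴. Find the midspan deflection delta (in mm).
Model: a simply supported beam carrying a uniformly distributed load w over its whole span, so delta = (5·w·L^4) / (384·E·I).
Convert to SI units:
  w = 45 kN/m = 45000 N/m
  E = 70 GPa = 7 × 10¹⁰ Pa
Substitute:
  delta = (5 × 45000 × 8.6^4) / (384 × (7 × 10¹⁰) × 0.00023)
  delta = 0.1991 m
Convert: delta = 0.1991 m = 199.1 mm
Final answer: delta = 199.1 mm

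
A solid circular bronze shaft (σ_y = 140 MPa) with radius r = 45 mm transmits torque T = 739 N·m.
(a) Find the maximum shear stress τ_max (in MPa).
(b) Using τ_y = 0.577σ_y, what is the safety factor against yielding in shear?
(a) For a solid circular shaft, τ_max = T·r/J with J = π·r^4/2, i.e. τ_max = 2·T / (π·r^3). Convert r = 45 mm = 0.045 m.
  τ_max = (2 × 739) / (π × 0.045^3) = 5.163 × 10⁶ Pa = 5.163 MPa
(b) τ_y = 0.577 × 140 = 80.78 MPa
  SF = τ_y/τ_max = 80.78 / 5.163 = 15.65
Final answer: (a) τ_max = 5.163 MPa, (b) SF = 15.65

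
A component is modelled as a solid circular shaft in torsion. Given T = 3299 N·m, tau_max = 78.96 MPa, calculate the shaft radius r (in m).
Model: a solid circular shaft in torsion, so tau_max = (2·T) / (π·r^3).
Solve for r: r = ((2·T) / (π·tau_max))^(1/3).
Convert to SI units:
  tau_max = 78.96 MPa = 7.896 × 10⁷ Pa
Substitute:
  r = ((2 × 3299) / (π × (7.896 × 10⁷)))^(1/3)
  r = 0.02985 m
Final answer: r = 0.02985 m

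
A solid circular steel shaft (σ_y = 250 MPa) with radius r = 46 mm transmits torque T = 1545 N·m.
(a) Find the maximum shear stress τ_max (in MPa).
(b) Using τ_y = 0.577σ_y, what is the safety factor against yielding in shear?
(a) For a solid circular shaft, τ_max = T·r/J with J = π·r^4/2, i.e. τ_max = 2·T / (π·r^3). Convert r = 46 mm = 0.046 m.
  τ_max = (2 × 1545) / (π × 0.046^3) = 1.01 × 10⁷ Pa = 10.1 MPa
(b) τ_y = 0.577 × 250 = 144.25 MPa
  SF = τ_y/τ_max = 144.25 / 10.1 = 14.28
Final answer: (a) τ_max = 10.1 MPa, (b) SF = 14.28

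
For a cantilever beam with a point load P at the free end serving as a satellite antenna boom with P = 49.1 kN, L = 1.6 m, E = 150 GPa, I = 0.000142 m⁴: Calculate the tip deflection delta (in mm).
Model: a cantilever beam with a point load P at the free end, so delta = (P·L^3) / (3·E·I).
Convert to SI units:
  P = 49.1 kN = 49100 N
  E = 150 GPa = 1.5 × 10¹¹ Pa
Substitute:
  delta = (49100 × 1.6^3) / (3 × (1.5 × 10¹¹) × 0.000142)
  delta = 0.003147 m
Convert: delta = 0.003147 m = 3.147 mm
Final answer: delta = 3.147 mm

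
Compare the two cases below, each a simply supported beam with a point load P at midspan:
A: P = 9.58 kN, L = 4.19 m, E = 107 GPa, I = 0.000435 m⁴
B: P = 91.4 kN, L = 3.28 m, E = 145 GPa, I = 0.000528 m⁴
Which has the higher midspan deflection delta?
Model: a simply supported beam with a point load P at midspan, so delta = (P·L^3) / (48·E·I) (SI units).
  A: delta = (9580 × 4.19^3) / (48 × (1.07 × 10¹¹) × 0.000435) = 0.0003154 m = 0.3154 mm
  B: delta = (91400 × 3.28^3) / (48 × (1.45 × 10¹¹) × 0.000528) = 0.0008777 m = 0.8777 mm
0.8777 mm > 0.3154 mm, so B is larger.
Final answer: B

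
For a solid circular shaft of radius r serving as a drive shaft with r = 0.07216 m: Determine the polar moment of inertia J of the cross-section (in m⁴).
Model: a solid circular shaft of radius r, so J = (π·r^4) / 2.
Substitute:
  J = (π × 0.07216^4) / 2
  J = 4.259 × 10⁻⁵ m⁴
Final answer: J = 4.259 × 10⁻⁵ m⁴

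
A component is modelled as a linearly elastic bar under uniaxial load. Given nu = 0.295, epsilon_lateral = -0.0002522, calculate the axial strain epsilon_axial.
Model: a linearly elastic bar under uniaxial load, so epsilon_lateral = -nu·epsilon_axial.
Solve for epsilon_axial: epsilon_axial = -epsilon_lateral / nu.
Substitute:
  epsilon_axial = -(-0.0002522) / 0.295
  epsilon_axial = 0.0008549
Final answer: epsilon_axial = 0.0008549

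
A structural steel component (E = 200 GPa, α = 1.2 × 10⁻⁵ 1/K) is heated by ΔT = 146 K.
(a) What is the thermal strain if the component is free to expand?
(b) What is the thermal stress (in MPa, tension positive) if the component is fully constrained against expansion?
(a) Free thermal strain ε_th = α·ΔT = (1.2 × 10⁻⁵) × 146 = 0.001752
(b) Fully constrained, the expansion is suppressed, so σ = -E·α·ΔT. Convert E = 200 GPa = 2 × 10¹¹ Pa.
  σ = -(2 × 10¹¹) × (1.2 × 10⁻⁵) × 146 = -3.504 × 10⁸ Pa = -350.4 MPa (compressive)
Final answer: (a) ε_th = 0.001752, (b) σ = -350.4 MPa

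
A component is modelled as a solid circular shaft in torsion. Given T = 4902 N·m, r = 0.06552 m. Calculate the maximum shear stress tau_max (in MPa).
Model: a solid circular shaft in torsion, so tau_max = (2·T) / (π·r^3).
Substitute:
  tau_max = (2 × 4902) / (π × 0.06552^3)
  tau_max = 1.11 × 10⁷ Pa
Convert: tau_max = 1.11 × 10⁷ Pa = 11.1 MPa
Final answer: tau_max = 11.1 MPa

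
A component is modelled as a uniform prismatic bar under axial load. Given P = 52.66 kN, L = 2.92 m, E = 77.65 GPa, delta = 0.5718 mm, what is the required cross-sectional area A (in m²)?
Model: a uniform prismatic bar under axial load, so delta = (P·L) / (A·E).
Solve for A: A = (P·L) / (delta·E).
Convert to SI units:
  P = 52.66 kN = 52660 N
  E = 77.65 GPa = 7.765 × 10¹⁰ Pa
  delta = 0.5718 mm = 0.0005718 m
Substitute:
  A = (52660 × 2.92) / (0.0005718 × (7.765 × 10¹⁰))
  A = 0.003463 m²
Final answer: A = 0.003463 m²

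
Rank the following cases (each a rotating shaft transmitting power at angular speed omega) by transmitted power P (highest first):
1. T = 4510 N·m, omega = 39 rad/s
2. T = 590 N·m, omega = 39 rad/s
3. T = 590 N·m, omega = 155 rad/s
Model: a rotating shaft transmitting power at angular speed omega, so P = T·omega (SI units).
  Case 1: P = 4510 × 39 = 175900 W = 175.9 kW
  Case 2: P = 590 × 39 = 23010 W = 23.01 kW
  Case 3: P = 590 × 155 = 91450 W = 91.45 kW
Ordering: 175.9 kW (case 1) > 91.45 kW (case 3) > 23.01 kW (case 2)
Final answer: 1, 3, 2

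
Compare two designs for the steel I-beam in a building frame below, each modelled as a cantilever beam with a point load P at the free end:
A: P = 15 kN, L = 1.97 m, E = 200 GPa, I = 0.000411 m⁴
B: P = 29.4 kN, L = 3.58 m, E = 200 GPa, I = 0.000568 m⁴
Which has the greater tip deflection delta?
Model: a cantilever beam with a point load P at the free end, so delta = (P·L^3) / (3·E·I) (SI units).
  A: delta = (15000 × 1.97^3) / (3 × (2 × 10¹¹) × 0.000411) = 0.000465 m = 0.465 mm
  B: delta = (29400 × 3.58^3) / (3 × (2 × 10¹¹) × 0.000568) = 0.003958 m = 3.958 mm
3.958 mm > 0.465 mm, so B is larger.
Final answer: B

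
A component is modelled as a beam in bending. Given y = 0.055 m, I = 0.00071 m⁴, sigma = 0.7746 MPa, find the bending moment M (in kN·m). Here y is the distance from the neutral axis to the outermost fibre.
Model: a beam in bending, so sigma = (M·y) / I.
Solve for M: M = (sigma·I) / y.
Convert to SI units:
  sigma = 0.7746 MPa = 774600 Pa
Substitute:
  M = (774600 × 0.00071) / 0.055
  M = 9999 N·m
Convert: M = 9999 N·m = 9.999 kN·m
Final answer: M = 9.999 kN·m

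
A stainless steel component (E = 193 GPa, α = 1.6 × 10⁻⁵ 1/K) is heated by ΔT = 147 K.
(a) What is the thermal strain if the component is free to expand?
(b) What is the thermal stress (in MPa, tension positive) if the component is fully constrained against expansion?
(a) Free thermal strain ε_th = α·ΔT = (1.6 × 10⁻⁵) × 147 = 0.002352
(b) Fully constrained, the expansion is suppressed, so σ = -E·α·ΔT. Convert E = 193 GPa = 1.93 × 10¹¹ Pa.
  σ = -(1.93 × 10¹¹) × (1.6 × 10⁻⁵) × 147 = -4.539 × 10⁸ Pa = -453.9 MPa (compressive)
Final answer: (a) ε_th = 0.002352, (b) σ = -453.9 MPa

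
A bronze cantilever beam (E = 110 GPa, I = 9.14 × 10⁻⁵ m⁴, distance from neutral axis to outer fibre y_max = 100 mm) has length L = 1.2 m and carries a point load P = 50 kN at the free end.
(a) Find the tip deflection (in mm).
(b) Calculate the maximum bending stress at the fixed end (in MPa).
(a) Tip deflection of a cantilever with an end point load: δ = P·L^3 / (3·E·I). Convert P = 50 kN = 50000 N, E = 110 GPa = 1.1 × 10¹¹ Pa.
  δ = (50000 × 1.2^3) / (3 × (1.1 × 10¹¹) × (9.14 × 10⁻⁵)) = 0.002865 m = 2.865 mm
(b) Maximum bending moment at the fixed end: M = P·L = 50000 × 1.2 = 60000 N·m. Convert y_max = 100 mm = 0.1 m.
  σ = M·y_max / I = (60000 × 0.1) / (9.14 × 10⁻⁵) = 6.565 × 10⁷ Pa = 65.65 MPa
Final answer: (a) δ = 2.865 mm, (b) σ = 65.65 MPa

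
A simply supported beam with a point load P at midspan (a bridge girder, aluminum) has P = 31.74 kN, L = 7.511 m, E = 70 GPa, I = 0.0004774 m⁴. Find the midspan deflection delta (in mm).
Model: a simply supported beam with a point load P at midspan, so delta = (P·L^3) / (48·E·I).
Convert to SI units:
  P = 31.74 kN = 31740 N
  E = 70 GPa = 7 × 10¹⁰ Pa
Substitute:
  delta = (31740 × 7.511^3) / (48 × (7 × 10¹⁰) × 0.0004774)
  delta = 0.008385 m
Convert: delta = 0.008385 m = 8.385 mm
Final answer: delta = 8.385 mm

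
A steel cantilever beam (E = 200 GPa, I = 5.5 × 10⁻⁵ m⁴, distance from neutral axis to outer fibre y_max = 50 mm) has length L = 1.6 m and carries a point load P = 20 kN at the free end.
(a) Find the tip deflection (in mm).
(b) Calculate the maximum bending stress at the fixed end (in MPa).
(a) Tip deflection of a cantilever with an end point load: δ = P·L^3 / (3·E·I). Convert P = 20 kN = 20000 N, E = 200 GPa = 2 × 10¹¹ Pa.
  δ = (20000 × 1.6^3) / (3 × (2 × 10¹¹) × (5.5 × 10⁻⁵)) = 0.002482 m = 2.482 mm
(b) Maximum bending moment at the fixed end: M = P·L = 20000 × 1.6 = 32000 N·m. Convert y_max = 50 mm = 0.05 m.
  σ = M·y_max / I = (32000 × 0.05) / (5.5 × 10⁻⁵) = 2.909 × 10⁷ Pa = 29.09 MPa
Final answer: (a) δ = 2.482 mm, (b) σ = 29.09 MPa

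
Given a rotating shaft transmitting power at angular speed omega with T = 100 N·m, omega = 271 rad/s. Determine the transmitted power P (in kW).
Model: a rotating shaft transmitting power at angular speed omega, so P = T·omega.
Substitute:
  P = 100 × 271
  P = 27100 W
Convert: P = 27100 W = 27.1 kW
Final answer: P = 27.1 kW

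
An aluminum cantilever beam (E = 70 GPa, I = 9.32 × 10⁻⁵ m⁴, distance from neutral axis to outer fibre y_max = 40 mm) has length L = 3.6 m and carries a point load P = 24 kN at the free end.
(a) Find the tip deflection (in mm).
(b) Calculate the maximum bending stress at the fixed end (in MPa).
(a) Tip deflection of a cantilever with an end point load: δ = P·L^3 / (3·E·I). Convert P = 24 kN = 24000 N, E = 70 GPa = 7 × 10¹⁰ Pa.
  δ = (24000 × 3.6^3) / (3 × (7 × 10¹⁰) × (9.32 × 10⁻⁵)) = 0.05721 m = 57.21 mm
(b) Maximum bending moment at the fixed end: M = P·L = 24000 × 3.6 = 86400 N·m. Convert y_max = 40 mm = 0.04 m.
  σ = M·y_max / I = (86400 × 0.04) / (9.32 × 10⁻⁵) = 3.708 × 10⁷ Pa = 37.08 MPa
Final answer: (a) δ = 57.21 mm, (b) σ = 37.08 MPa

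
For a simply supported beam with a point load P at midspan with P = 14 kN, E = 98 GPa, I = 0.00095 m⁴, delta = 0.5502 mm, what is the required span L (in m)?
Model: a simply supported beam with a point load P at midspan, so delta = (P·L^3) / (48·E·I).
Solve for L: L = ((48·delta·E·I) / P)^(1/3).
Convert to SI units:
  P = 14 kN = 14000 N
  E = 98 GPa = 9.8 × 10¹⁰ Pa
  delta = 0.5502 mm = 0.0005502 m
Substitute:
  L = ((48 × 0.0005502 × (9.8 × 10¹⁰) × 0.00095) / 14000)^(1/3)
  L = 5.6 m
Final answer: L = 5.6 m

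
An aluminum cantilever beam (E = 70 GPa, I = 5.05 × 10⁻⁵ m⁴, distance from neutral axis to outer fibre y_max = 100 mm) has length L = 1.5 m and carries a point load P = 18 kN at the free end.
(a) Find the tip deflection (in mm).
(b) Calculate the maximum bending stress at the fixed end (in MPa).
(a) Tip deflection of a cantilever with an end point load: δ = P·L^3 / (3·E·I). Convert P = 18 kN = 18000 N, E = 70 GPa = 7 × 10¹⁰ Pa.
  δ = (18000 × 1.5^3) / (3 × (7 × 10¹⁰) × (5.05 × 10⁻⁵)) = 0.005728 m = 5.728 mm
(b) Maximum bending moment at the fixed end: M = P·L = 18000 × 1.5 = 27000 N·m. Convert y_max = 100 mm = 0.1 m.
  σ = M·y_max / I = (27000 × 0.1) / (5.05 × 10⁻⁵) = 5.347 × 10⁷ Pa = 53.47 MPa
Final answer: (a) δ = 5.728 mm, (b) σ = 53.47 MPa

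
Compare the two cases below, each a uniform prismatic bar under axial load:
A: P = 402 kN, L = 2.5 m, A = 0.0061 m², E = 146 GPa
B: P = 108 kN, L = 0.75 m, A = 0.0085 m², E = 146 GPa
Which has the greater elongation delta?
Model: a uniform prismatic bar under axial load, so delta = (P·L) / (A·E) (SI units).
  A: delta = (402000 × 2.5) / (0.0061 × (1.46 × 10¹¹)) = 0.001128 m = 1.128 mm
  B: delta = (108000 × 0.75) / (0.0085 × (1.46 × 10¹¹)) = 6.527 × 10⁻⁵ m = 0.06527 mm
1.128 mm > 0.06527 mm, so A is larger.
Final answer: A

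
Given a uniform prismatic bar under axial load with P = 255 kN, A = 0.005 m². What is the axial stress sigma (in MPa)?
Model: a uniform prismatic bar under axial load, so sigma = P / A.
Convert to SI units:
  P = 255 kN = 255000 N
Substitute:
  sigma = 255000 / 0.005
  sigma = 5.1 × 10⁷ Pa
Convert: sigma = 5.1 × 10⁷ Pa = 51 MPa
Final answer: sigma = 51 MPa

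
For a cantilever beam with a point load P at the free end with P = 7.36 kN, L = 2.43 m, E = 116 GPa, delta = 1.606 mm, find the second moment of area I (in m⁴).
Model: a cantilever beam with a point load P at the free end, so delta = (P·L^3) / (3·E·I).
Solve for I: I = (P·L^3) / (3·delta·E).
Convert to SI units:
  P = 7.36 kN = 7360 N
  E = 116 GPa = 1.16 × 10¹¹ Pa
  delta = 1.606 mm = 0.001606 m
Substitute:
  I = (7360 × 2.43^3) / (3 × 0.001606 × (1.16 × 10¹¹))
  I = 0.000189 m⁴
Final answer: I = 0.000189 m⁴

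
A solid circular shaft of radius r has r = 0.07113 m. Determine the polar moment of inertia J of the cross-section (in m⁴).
Model: a solid circular shaft of radius r, so J = (π·r^4) / 2.
Substitute:
  J = (π × 0.07113^4) / 2
  J = 4.021 × 10⁻⁵ m⁴
Final answer: J = 4.021 × 10⁻⁵ m⁴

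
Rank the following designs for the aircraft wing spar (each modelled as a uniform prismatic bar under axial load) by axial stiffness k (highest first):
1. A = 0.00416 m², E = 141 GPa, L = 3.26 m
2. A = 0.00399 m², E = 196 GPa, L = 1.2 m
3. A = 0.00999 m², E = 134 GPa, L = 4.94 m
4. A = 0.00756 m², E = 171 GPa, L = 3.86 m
Model: a uniform prismatic bar under axial load, so k = (A·E) / L (SI units).
  Case 1: k = (0.00416 × (1.41 × 10¹¹)) / 3.26 = 1.799 × 10⁸ N/m = 179.9 MN/m
  Case 2: k = (0.00399 × (1.96 × 10¹¹)) / 1.2 = 6.517 × 10⁸ N/m = 651.7 MN/m
  Case 3: k = (0.00999 × (1.34 × 10¹¹)) / 4.94 = 2.71 × 10⁸ N/m = 271 MN/m
  Case 4: k = (0.00756 × (1.71 × 10¹¹)) / 3.86 = 3.349 × 10⁸ N/m = 334.9 MN/m
Ordering: 651.7 MN/m (case 2) > 334.9 MN/m (case 4) > 271 MN/m (case 3) > 179.9 MN/m (case 1)
Final answer: 2, 4, 3, 1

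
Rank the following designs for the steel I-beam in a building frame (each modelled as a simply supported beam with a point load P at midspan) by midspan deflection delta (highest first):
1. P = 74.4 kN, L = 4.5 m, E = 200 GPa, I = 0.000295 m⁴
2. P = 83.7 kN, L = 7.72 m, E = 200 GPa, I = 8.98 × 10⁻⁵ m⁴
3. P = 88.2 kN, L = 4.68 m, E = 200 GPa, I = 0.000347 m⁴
Model: a simply supported beam with a point load P at midspan, so delta = (P·L^3) / (48·E·I) (SI units).
  Case 1: delta = (74400 × 4.5^3) / (48 × (2 × 10¹¹) × 0.000295) = 0.002394 m = 2.394 mm
  Case 2: delta = (83700 × 7.72^3) / (48 × (2 × 10¹¹) × (8.98 × 10⁻⁵)) = 0.04467 m = 44.67 mm
  Case 3: delta = (88200 × 4.68^3) / (48 × (2 × 10¹¹) × 0.000347) = 0.002714 m = 2.714 mm
Ordering: 44.67 mm (case 2) > 2.714 mm (case 3) > 2.394 mm (case 1)
Final answer: 2, 3, 1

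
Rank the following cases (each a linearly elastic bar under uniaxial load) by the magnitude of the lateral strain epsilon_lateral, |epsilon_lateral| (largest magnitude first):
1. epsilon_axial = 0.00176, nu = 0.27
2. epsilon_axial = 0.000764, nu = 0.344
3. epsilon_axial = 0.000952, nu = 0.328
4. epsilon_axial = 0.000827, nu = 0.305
Model: a linearly elastic bar under uniaxial load, so epsilon_lateral = -nu·epsilon_axial (SI units).
  Case 1: epsilon_lateral = -(0.27 × 0.00176) = -0.0004752
  Case 2: epsilon_lateral = -(0.344 × 0.000764) = -0.0002628
  Case 3: epsilon_lateral = -(0.328 × 0.000952) = -0.0003123
  Case 4: epsilon_lateral = -(0.305 × 0.000827) = -0.0002522
Ordering by |epsilon_lateral|: 0.0004752 (case 1) > 0.0003123 (case 3) > 0.0002628 (case 2) > 0.0002522 (case 4)
Final answer: 1, 3, 2, 4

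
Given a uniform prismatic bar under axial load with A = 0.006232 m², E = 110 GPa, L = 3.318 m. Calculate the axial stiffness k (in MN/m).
Model: a uniform prismatic bar under axial load, so k = (A·E) / L.
Convert to SI units:
  E = 110 GPa = 1.1 × 10¹¹ Pa
Substitute:
  k = (0.006232 × (1.1 × 10¹¹)) / 3.318
  k = 2.066 × 10⁸ N/m
Convert: k = 2.066 × 10⁸ N/m = 206.6 MN/m
Final answer: k = 206.6 MN/m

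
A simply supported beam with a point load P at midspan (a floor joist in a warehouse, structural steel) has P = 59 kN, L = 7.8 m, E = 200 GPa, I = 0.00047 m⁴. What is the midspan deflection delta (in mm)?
Model: a simply supported beam with a point load P at midspan, so delta = (P·L^3) / (48·E·I).
Convert to SI units:
  P = 59 kN = 59000 N
  E = 200 GPa = 2 × 10¹¹ Pa
Substitute:
  delta = (59000 × 7.8^3) / (48 × (2 × 10¹¹) × 0.00047)
  delta = 0.006205 m
Convert: delta = 0.006205 m = 6.205 mm
Final answer: delta = 6.205 mm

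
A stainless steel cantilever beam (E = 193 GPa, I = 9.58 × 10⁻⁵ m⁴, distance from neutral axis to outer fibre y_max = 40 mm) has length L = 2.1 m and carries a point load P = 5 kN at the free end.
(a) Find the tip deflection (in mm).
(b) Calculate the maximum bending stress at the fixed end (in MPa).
(a) Tip deflection of a cantilever with an end point load: δ = P·L^3 / (3·E·I). Convert P = 5 kN = 5000 N, E = 193 GPa = 1.93 × 10¹¹ Pa.
  δ = (5000 × 2.1^3) / (3 × (1.93 × 10¹¹) × (9.58 × 10⁻⁵)) = 0.0008348 m = 0.8348 mm
(b) Maximum bending moment at the fixed end: M = P·L = 5000 × 2.1 = 10500 N·m. Convert y_max = 40 mm = 0.04 m.
  σ = M·y_max / I = (10500 × 0.04) / (9.58 × 10⁻⁵) = 4.384 × 10⁶ Pa = 4.384 MPa
Final answer: (a) δ = 0.8348 mm, (b) σ = 4.384 MPa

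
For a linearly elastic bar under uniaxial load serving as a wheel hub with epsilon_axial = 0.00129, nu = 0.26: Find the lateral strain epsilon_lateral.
Model: a linearly elastic bar under uniaxial load, so epsilon_lateral = -nu·epsilon_axial.
Substitute:
  epsilon_lateral = -(0.26 × 0.00129)
  epsilon_lateral = -0.0003354
Final answer: epsilon_lateral = -0.0003354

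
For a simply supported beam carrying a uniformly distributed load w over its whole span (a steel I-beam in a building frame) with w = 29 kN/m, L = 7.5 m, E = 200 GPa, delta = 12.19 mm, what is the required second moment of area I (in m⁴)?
Model: a simply supported beam carrying a uniformly distributed load w over its whole span, so delta = (5·w·L^4) / (384·E·I).
Solve for I: I = (5·w·L^4) / (384·delta·E).
Convert to SI units:
  w = 29 kN/m = 29000 N/m
  E = 200 GPa = 2 × 10¹¹ Pa
  delta = 12.19 mm = 0.01219 m
Substitute:
  I = (5 × 29000 × 7.5^4) / (384 × 0.01219 × (2 × 10¹¹))
  I = 0.0004901 m⁴
Final answer: I = 0.0004901 m⁴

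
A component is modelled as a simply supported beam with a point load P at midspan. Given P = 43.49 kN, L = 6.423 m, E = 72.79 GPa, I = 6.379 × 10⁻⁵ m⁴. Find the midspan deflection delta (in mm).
Model: a simply supported beam with a point load P at midspan, so delta = (P·L^3) / (48·E·I).
Convert to SI units:
  P = 43.49 kN = 43490 N
  E = 72.79 GPa = 7.279 × 10¹⁰ Pa
Substitute:
  delta = (43490 × 6.423^3) / (48 × (7.279 × 10¹⁰) × (6.379 × 10⁻⁵))
  delta = 0.05171 m
Convert: delta = 0.05171 m = 51.71 mm
Final answer: delta = 51.71 mm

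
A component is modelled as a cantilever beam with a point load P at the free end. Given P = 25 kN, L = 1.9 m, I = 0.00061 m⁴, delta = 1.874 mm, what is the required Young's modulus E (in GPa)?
Model: a cantilever beam with a point load P at the free end, so delta = (P·L^3) / (3·E·I).
Solve for E: E = (P·L^3) / (3·delta·I).
Convert to SI units:
  P = 25 kN = 25000 N
  delta = 1.874 mm = 0.001874 m
Substitute:
  E = (25000 × 1.9^3) / (3 × 0.001874 × 0.00061)
  E = 5 × 10¹⁰ Pa
Convert: E = 5 × 10¹⁰ Pa = 50 GPa
Final answer: E = 50 GPa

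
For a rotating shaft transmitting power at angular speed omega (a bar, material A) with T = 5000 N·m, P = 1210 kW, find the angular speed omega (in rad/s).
Model: a rotating shaft transmitting power at angular speed omega, so P = T·omega.
Solve for omega: omega = P / T.
Convert to SI units:
  P = 1210 kW = 1.21 × 10⁶ W
Substitute:
  omega = (1.21 × 10⁶) / 5000
  omega = 242 rad/s
Final answer: omega = 242 rad/s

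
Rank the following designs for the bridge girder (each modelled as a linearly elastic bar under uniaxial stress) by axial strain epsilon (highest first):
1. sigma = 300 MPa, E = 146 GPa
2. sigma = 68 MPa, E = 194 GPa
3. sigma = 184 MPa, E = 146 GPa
Model: a linearly elastic bar under uniaxial stress, so epsilon = sigma / E (SI units).
  Case 1: epsilon = (3 × 10⁸) / (1.46 × 10¹¹) = 0.002055
  Case 2: epsilon = (6.8 × 10⁷) / (1.94 × 10¹¹) = 0.0003505
  Case 3: epsilon = (1.84 × 10⁸) / (1.46 × 10¹¹) = 0.00126
Ordering: 0.002055 (case 1) > 0.00126 (case 3) > 0.0003505 (case 2)
Final answer: 1, 3, 2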